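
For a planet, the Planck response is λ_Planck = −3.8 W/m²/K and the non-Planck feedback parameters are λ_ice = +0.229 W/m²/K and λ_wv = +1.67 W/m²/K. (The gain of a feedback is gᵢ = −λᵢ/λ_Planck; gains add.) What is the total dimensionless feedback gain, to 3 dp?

0.500

Convert to gains: g_ice = 0.229/3.8 = 0.06026; g_wv = 1.67/3.8 = 0.4395.
Total gain g = 0.49976.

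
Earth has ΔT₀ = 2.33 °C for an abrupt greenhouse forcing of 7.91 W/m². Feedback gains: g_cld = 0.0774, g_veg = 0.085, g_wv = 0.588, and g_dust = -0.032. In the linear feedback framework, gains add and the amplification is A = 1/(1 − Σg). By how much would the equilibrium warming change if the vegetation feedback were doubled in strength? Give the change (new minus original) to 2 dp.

3.58 °C

Original: g = 0.7184, ΔT = 2.33/(1−0.7184) = 8.2741 °C.
With doubled vegetation: g' = 0.8034, ΔT' = 2.33/(1−0.8034) = 11.8515 °C.
Change = 11.8515 − 8.2741 = 3.58 °C.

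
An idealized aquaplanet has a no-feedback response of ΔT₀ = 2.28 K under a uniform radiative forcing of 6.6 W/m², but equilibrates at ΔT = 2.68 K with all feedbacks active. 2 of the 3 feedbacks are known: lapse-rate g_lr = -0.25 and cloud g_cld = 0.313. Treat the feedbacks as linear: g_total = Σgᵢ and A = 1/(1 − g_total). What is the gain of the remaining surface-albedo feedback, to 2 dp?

0.09

Amplification A = ΔT/ΔT₀ = 2.68/2.28 = 1.175.
Total gain g = 1 − 1/A = 1 − 1/1.175 = 0.1489.
Known gains sum to -0.25 + 0.313 = 0.063.
g_alb = 0.1489 − 0.063 = 0.09.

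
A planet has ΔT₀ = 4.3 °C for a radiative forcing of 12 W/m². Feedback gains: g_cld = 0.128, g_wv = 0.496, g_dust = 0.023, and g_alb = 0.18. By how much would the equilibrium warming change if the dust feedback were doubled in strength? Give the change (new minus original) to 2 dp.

3.81 °C

Original: g = 0.827, ΔT = 4.3/(1−0.827) = 24.8555 °C.
With doubled dust: g' = 0.85, ΔT' = 4.3/(1−0.85) = 28.6667 °C.
Change = 28.6667 − 24.8555 = 3.81 °C.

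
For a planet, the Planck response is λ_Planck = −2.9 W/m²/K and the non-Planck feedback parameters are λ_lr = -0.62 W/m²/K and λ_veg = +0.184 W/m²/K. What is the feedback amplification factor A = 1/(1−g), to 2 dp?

Convert to gains: g_lr = -0.62/2.9 = -0.2138; g_veg = 0.184/2.9 = 0.06345.
Total gain g = -0.15035.
A = 1/(1 + 0.15035) = 0.87.

0.87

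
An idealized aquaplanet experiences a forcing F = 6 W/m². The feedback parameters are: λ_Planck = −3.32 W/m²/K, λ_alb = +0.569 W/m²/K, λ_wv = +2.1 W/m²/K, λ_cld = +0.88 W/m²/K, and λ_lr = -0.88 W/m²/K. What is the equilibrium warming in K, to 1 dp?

Net feedback parameter λ = (−3.32) + (+0.569) + (+2.1) + (+0.88) + (-0.88) = -0.651 W/m²/K.
ΔT = −F/λ = −6/(-0.651) = 9.2 K.

9.2 K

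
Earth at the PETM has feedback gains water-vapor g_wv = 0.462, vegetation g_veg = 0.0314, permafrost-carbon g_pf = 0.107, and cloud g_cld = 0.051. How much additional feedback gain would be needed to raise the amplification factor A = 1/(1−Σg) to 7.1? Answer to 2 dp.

0.21

Current total gain = 0.6514.
Target gain for A = 7.1: g* = 1 − 1/7.1 = 0.8592.
Additional gain needed = 0.8592 − 0.6514 = 0.21.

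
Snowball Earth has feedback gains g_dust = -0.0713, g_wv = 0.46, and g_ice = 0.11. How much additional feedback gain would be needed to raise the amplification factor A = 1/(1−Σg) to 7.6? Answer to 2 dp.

Current total gain = 0.4987.
Target gain for A = 7.6: g* = 1 − 1/7.6 = 0.8684.
Additional gain needed = 0.8684 − 0.4987 = 0.37.

0.37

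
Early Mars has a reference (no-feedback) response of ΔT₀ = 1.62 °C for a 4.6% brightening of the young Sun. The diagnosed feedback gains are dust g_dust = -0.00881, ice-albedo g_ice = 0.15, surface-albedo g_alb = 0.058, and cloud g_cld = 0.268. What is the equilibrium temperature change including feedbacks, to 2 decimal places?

3.04 °C

Total gain g = -0.00881 + 0.15 + 0.058 + 0.268 = 0.46719.
Amplification A = 1/(1 − 0.46719) = 1.877.
ΔT = 1.62 × 1.877 = 3.04 °C.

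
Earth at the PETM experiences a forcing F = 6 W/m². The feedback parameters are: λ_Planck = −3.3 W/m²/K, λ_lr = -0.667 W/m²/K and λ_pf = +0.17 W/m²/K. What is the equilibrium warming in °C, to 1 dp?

1.6 °C

Net feedback parameter λ = (−3.3) + (-0.667) + (+0.17) = -3.797 W/m²/K.
ΔT = −F/λ = −6/(-3.797) = 1.6 °C.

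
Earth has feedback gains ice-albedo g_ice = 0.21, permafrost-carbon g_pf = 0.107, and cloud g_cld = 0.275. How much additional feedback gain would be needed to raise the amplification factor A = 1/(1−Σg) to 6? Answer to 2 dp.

0.24

Current total gain = 0.592.
Target gain for A = 6: g* = 1 − 1/6 = 0.8333.
Additional gain needed = 0.8333 − 0.592 = 0.24.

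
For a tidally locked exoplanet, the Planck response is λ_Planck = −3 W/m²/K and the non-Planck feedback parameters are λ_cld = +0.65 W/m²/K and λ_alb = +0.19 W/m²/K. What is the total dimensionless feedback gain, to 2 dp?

Convert to gains: g_cld = 0.65/3 = 0.2167; g_alb = 0.19/3 = 0.06333.
Total gain g = 0.28003.

0.28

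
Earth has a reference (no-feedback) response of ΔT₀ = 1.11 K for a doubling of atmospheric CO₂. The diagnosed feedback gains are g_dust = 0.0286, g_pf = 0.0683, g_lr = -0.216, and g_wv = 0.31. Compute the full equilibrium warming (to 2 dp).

1.37 K

Total gain g = 0.0286 + 0.0683 − 0.216 + 0.31 = 0.1909.
Amplification A = 1/(1 − 0.1909) = 1.236.
ΔT = 1.11 × 1.236 = 1.37 K.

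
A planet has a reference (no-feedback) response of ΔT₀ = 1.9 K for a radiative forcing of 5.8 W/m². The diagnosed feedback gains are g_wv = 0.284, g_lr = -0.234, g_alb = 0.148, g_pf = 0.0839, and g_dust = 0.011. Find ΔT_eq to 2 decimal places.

2.69 K

Total gain g = 0.284 − 0.234 + 0.148 + 0.0839 + 0.011 = 0.2929.
Amplification A = 1/(1 − 0.2929) = 1.414.
ΔT = 1.9 × 1.414 = 2.69 K.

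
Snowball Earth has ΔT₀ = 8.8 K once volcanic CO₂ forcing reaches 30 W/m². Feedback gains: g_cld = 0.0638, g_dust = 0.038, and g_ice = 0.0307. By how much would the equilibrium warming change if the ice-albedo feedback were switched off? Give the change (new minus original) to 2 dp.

Original: g = 0.1325, ΔT = 8.8/(1−0.1325) = 10.1441 K.
Without ice-albedo: g' = 0.1018, ΔT' = 8.8/(1−0.1018) = 9.7974 K.
Change = 9.7974 − 10.1441 = -0.35 K.

-0.35 K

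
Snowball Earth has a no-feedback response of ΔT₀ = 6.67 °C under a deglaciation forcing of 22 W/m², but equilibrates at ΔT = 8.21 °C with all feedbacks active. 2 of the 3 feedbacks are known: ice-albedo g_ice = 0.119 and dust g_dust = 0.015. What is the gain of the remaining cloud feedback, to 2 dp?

Amplification A = ΔT/ΔT₀ = 8.21/6.67 = 1.231.
Total gain g = 1 − 1/A = 1 − 1/1.231 = 0.1877.
Known gains sum to 0.119 + 0.015 = 0.134.
g_cld = 0.1877 − 0.134 = 0.05.

0.05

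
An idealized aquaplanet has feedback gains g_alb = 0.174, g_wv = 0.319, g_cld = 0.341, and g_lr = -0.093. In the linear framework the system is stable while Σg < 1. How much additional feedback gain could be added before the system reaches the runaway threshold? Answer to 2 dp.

0.26

Current total gain = 0.174 + 0.319 + 0.341 − 0.093 = 0.741.
Margin to runaway = 1 − 0.741 = 0.26.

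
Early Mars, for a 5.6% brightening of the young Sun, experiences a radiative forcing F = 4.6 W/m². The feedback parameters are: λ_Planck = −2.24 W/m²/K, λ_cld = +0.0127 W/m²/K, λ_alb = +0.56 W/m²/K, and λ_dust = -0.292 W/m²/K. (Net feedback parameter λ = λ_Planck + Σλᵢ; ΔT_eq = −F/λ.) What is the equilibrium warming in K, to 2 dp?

Net feedback parameter λ = (−2.24) + (+0.0127) + (+0.56) + (-0.292) = -1.9593 W/m²/K.
ΔT = −F/λ = −4.6/(-1.9593) = 2.35 K.

2.35 K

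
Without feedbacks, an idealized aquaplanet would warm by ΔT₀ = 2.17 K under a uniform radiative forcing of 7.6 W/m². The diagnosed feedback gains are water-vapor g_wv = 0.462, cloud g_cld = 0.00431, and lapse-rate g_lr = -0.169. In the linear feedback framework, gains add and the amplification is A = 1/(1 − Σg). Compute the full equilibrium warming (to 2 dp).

Total gain g = 0.462 + 0.00431 − 0.169 = 0.29731.
Amplification A = 1/(1 − 0.29731) = 1.423.
ΔT = 2.17 × 1.423 = 3.09 K.

3.09 K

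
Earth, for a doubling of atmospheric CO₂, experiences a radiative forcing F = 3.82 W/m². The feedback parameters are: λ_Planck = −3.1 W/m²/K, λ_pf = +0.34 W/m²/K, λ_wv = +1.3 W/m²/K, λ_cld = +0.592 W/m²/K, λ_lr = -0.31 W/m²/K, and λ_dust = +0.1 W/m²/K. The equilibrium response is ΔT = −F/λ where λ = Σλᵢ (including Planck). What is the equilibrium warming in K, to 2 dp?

Net feedback parameter λ = (−3.1) + (+0.34) + (+1.3) + (+0.592) + (-0.31) + (+0.1) = -1.078 W/m²/K.
ΔT = −F/λ = −3.82/(-1.078) = 3.54 K.

3.54 K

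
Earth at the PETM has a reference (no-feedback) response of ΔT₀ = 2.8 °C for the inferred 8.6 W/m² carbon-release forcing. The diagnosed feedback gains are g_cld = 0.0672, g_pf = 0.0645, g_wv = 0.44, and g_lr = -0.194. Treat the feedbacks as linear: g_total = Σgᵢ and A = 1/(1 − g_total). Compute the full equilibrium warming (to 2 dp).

Total gain g = 0.0672 + 0.0645 + 0.44 − 0.194 = 0.3777.
Amplification A = 1/(1 − 0.3777) = 1.607.
ΔT = 2.8 × 1.607 = 4.50 °C.

4.50 °C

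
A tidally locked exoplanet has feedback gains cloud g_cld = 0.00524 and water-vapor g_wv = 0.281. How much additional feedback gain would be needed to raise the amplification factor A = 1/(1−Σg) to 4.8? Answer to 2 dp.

Current total gain = 0.28624.
Target gain for A = 4.8: g* = 1 − 1/4.8 = 0.7917.
Additional gain needed = 0.7917 − 0.28624 = 0.51.

0.51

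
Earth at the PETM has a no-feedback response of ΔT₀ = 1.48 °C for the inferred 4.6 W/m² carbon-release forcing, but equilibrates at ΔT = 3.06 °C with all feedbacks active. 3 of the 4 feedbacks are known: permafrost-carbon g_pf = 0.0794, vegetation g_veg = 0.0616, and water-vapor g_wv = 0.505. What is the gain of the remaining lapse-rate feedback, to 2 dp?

Amplification A = ΔT/ΔT₀ = 3.06/1.48 = 2.068.
Total gain g = 1 − 1/A = 1 − 1/2.068 = 0.5164.
Known gains sum to 0.0794 + 0.0616 + 0.505 = 0.646.
g_lr = 0.5164 − 0.646 = -0.13.

-0.13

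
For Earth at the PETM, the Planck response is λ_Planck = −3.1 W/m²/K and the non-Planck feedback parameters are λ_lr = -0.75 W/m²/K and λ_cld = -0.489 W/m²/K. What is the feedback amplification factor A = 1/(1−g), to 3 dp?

0.714

Convert to gains: g_lr = -0.75/3.1 = -0.2419; g_cld = -0.489/3.1 = -0.1577.
Total gain g = -0.3996.
A = 1/(1 + 0.3996) = 0.714.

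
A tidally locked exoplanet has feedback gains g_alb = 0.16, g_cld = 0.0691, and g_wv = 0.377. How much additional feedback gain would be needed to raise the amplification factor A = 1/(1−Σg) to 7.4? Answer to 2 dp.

0.26

Current total gain = 0.6061.
Target gain for A = 7.4: g* = 1 − 1/7.4 = 0.8649.
Additional gain needed = 0.8649 − 0.6061 = 0.26.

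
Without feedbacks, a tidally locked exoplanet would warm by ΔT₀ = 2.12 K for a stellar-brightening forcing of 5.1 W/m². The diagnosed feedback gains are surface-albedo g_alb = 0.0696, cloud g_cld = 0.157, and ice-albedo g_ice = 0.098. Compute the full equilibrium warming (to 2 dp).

3.14 K

Total gain g = 0.0696 + 0.157 + 0.098 = 0.3246.
Amplification A = 1/(1 − 0.3246) = 1.481.
ΔT = 2.12 × 1.481 = 3.14 K.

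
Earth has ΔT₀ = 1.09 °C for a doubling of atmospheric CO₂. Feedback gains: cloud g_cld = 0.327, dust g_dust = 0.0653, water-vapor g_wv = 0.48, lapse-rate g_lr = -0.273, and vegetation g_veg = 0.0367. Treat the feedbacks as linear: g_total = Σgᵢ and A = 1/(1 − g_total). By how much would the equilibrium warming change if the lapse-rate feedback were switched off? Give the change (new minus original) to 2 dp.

Original: g = 0.636, ΔT = 1.09/(1−0.636) = 2.9945 °C.
Without lapse-rate: g' = 0.909, ΔT' = 1.09/(1−0.909) = 11.9780 °C.
Change = 11.9780 − 2.9945 = 8.98 °C.

8.98 °C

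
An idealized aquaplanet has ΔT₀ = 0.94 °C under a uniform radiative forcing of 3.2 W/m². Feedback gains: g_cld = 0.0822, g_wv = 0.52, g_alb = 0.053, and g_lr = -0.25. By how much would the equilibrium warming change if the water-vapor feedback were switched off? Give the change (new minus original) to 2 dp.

-0.74 °C

Original: g = 0.4052, ΔT = 0.94/(1−0.4052) = 1.5804 °C.
Without water-vapor: g' = -0.1148, ΔT' = 0.94/(1+0.1148) = 0.8432 °C.
Change = 0.8432 − 1.5804 = -0.74 °C.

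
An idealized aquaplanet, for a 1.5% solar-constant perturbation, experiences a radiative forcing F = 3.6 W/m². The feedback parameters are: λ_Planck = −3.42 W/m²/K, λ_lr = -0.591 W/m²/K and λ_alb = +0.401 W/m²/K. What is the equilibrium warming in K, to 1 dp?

1.0 K

Net feedback parameter λ = (−3.42) + (-0.591) + (+0.401) = -3.61 W/m²/K.
ΔT = −F/λ = −3.6/(-3.61) = 1.0 K.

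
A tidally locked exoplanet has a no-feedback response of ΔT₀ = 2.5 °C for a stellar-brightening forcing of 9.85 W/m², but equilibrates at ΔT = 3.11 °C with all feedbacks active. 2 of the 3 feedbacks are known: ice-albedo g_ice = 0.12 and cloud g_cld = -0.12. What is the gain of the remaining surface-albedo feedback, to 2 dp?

Amplification A = ΔT/ΔT₀ = 3.11/2.5 = 1.244.
Total gain g = 1 − 1/A = 1 − 1/1.244 = 0.1961.
Known gains sum to 0.12 − 0.12 = 0.
g_alb = 0.1961 − 0 = 0.20.

0.20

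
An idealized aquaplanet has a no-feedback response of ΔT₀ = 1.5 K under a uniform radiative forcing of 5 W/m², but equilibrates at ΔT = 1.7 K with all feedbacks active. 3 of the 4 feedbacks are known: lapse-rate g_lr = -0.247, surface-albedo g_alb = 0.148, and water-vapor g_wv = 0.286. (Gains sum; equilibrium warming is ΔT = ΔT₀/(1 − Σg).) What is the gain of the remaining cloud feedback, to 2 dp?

Amplification A = ΔT/ΔT₀ = 1.7/1.5 = 1.133.
Total gain g = 1 − 1/A = 1 − 1/1.133 = 0.1174.
Known gains sum to -0.247 + 0.148 + 0.286 = 0.187.
g_cld = 0.1174 − 0.187 = -0.07.

-0.07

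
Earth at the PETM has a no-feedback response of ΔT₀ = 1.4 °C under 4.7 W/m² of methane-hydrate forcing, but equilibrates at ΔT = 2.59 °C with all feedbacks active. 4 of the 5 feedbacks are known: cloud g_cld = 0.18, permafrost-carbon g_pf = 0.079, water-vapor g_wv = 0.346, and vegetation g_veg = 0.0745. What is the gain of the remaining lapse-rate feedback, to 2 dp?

-0.22

Amplification A = ΔT/ΔT₀ = 2.59/1.4 = 1.85.
Total gain g = 1 − 1/A = 1 − 1/1.85 = 0.4595.
Known gains sum to 0.18 + 0.079 + 0.346 + 0.0745 = 0.6795.
g_lr = 0.4595 − 0.6795 = -0.22.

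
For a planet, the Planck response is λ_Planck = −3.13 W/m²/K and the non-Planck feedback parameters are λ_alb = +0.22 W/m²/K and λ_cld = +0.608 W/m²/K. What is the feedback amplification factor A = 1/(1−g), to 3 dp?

1.360

Convert to gains: g_alb = 0.22/3.13 = 0.07029; g_cld = 0.608/3.13 = 0.1942.
Total gain g = 0.26449.
A = 1/(1 − 0.26449) = 1.360.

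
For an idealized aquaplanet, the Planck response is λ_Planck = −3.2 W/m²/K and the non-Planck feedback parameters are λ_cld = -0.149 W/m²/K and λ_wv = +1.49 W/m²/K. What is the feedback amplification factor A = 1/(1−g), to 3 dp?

1.721

Convert to gains: g_cld = -0.149/3.2 = -0.04656; g_wv = 1.49/3.2 = 0.4656.
Total gain g = 0.41904.
A = 1/(1 − 0.41904) = 1.721.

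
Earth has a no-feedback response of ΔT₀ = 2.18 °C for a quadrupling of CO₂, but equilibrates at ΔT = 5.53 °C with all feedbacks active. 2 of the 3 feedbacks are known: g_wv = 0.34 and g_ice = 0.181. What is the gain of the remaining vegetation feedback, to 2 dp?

0.08

Amplification A = ΔT/ΔT₀ = 5.53/2.18 = 2.537.
Total gain g = 1 − 1/A = 1 − 1/2.537 = 0.6058.
Known gains sum to 0.34 + 0.181 = 0.521.
g_veg = 0.6058 − 0.521 = 0.08.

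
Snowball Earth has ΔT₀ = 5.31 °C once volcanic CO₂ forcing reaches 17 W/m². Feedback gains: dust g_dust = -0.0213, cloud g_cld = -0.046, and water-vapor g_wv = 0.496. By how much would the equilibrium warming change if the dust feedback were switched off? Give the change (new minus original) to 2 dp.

Original: g = 0.4287, ΔT = 5.31/(1−0.4287) = 9.2946 °C.
Without dust: g' = 0.45, ΔT' = 5.31/(1−0.45) = 9.6545 °C.
Change = 9.6545 − 9.2946 = 0.36 °C.

0.36 °C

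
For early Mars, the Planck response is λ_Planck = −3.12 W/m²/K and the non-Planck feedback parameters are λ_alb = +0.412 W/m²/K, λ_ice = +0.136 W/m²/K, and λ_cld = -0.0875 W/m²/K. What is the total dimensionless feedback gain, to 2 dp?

0.15

Convert to gains: g_alb = 0.412/3.12 = 0.1321; g_ice = 0.136/3.12 = 0.04359; g_cld = -0.0875/3.12 = -0.02804.
Total gain g = 0.14765.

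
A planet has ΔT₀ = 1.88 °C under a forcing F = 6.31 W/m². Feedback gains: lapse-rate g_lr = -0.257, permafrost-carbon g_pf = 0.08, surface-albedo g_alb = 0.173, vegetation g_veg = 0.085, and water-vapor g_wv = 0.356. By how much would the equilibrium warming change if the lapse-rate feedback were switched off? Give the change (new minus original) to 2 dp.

2.80 °C

Original: g = 0.437, ΔT = 1.88/(1−0.437) = 3.3393 °C.
Without lapse-rate: g' = 0.694, ΔT' = 1.88/(1−0.694) = 6.1438 °C.
Change = 6.1438 − 3.3393 = 2.80 °C.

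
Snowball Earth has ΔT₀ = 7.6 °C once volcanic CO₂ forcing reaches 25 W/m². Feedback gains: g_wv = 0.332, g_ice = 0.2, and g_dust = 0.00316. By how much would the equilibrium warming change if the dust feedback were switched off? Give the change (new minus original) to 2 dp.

-0.11 °C

Original: g = 0.53516, ΔT = 7.6/(1−0.53516) = 16.3497 °C.
Without dust: g' = 0.532, ΔT' = 7.6/(1−0.532) = 16.2393 °C.
Change = 16.2393 − 16.3497 = -0.11 °C.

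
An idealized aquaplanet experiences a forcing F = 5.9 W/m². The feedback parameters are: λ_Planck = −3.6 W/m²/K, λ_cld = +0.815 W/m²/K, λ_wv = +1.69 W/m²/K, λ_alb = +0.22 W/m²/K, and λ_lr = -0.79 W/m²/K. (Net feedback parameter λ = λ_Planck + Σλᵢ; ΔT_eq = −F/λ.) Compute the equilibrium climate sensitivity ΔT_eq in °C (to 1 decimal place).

3.5 °C

Net feedback parameter λ = (−3.6) + (+0.815) + (+1.69) + (+0.22) + (-0.79) = -1.665 W/m²/K.
ΔT = −F/λ = −5.9/(-1.665) = 3.5 °C.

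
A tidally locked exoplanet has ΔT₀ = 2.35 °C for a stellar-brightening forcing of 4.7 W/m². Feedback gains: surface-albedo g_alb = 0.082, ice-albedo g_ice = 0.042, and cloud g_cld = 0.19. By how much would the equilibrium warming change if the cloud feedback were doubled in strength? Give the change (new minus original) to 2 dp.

1.31 °C

Original: g = 0.314, ΔT = 2.35/(1−0.314) = 3.4257 °C.
With doubled cloud: g' = 0.504, ΔT' = 2.35/(1−0.504) = 4.7379 °C.
Change = 4.7379 − 3.4257 = 1.31 °C.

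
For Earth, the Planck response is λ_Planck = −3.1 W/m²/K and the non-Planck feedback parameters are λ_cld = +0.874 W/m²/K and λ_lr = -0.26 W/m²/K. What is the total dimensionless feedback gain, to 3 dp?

Convert to gains: g_cld = 0.874/3.1 = 0.2819; g_lr = -0.26/3.1 = -0.08387.
Total gain g = 0.19803.

0.198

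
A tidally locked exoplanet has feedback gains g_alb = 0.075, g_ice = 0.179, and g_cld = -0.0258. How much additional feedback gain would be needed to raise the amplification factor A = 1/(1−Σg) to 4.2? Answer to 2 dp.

Current total gain = 0.2282.
Target gain for A = 4.2: g* = 1 − 1/4.2 = 0.7619.
Additional gain needed = 0.7619 − 0.2282 = 0.53.

0.53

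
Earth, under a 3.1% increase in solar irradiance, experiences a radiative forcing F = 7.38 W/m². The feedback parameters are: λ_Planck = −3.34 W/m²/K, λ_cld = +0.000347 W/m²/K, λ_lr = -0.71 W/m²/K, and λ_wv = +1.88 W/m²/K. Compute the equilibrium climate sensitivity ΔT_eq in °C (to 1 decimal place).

3.4 °C

Net feedback parameter λ = (−3.34) + (+0.000347) + (-0.71) + (+1.88) = -2.169653 W/m²/K.
ΔT = −F/λ = −7.38/(-2.169653) = 3.4 °C.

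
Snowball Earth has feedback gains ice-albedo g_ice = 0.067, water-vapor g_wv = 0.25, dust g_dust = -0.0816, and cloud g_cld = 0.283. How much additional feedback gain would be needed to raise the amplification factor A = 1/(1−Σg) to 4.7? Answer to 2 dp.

0.27

Current total gain = 0.5184.
Target gain for A = 4.7: g* = 1 − 1/4.7 = 0.7872.
Additional gain needed = 0.7872 − 0.5184 = 0.27.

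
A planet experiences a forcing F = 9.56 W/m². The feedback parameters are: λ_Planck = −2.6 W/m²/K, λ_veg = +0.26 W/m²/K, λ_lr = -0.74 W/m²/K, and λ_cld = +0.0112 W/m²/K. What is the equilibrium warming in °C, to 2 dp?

Net feedback parameter λ = (−2.6) + (+0.26) + (-0.74) + (+0.0112) = -3.0688 W/m²/K.
ΔT = −F/λ = −9.56/(-3.0688) = 3.12 °C.

3.12 °C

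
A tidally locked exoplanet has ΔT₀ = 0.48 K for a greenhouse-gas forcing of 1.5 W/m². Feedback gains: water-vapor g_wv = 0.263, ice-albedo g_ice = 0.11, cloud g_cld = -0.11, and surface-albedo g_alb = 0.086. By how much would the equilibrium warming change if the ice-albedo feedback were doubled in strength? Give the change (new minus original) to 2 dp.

0.15 K

Original: g = 0.349, ΔT = 0.48/(1−0.349) = 0.7373 K.
With doubled ice-albedo: g' = 0.459, ΔT' = 0.48/(1−0.459) = 0.8872 K.
Change = 0.8872 − 0.7373 = 0.15 K.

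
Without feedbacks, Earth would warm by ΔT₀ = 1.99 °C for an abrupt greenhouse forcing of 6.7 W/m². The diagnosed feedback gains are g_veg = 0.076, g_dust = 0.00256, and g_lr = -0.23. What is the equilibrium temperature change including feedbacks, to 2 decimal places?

1.73 °C

Total gain g = 0.076 + 0.00256 − 0.23 = -0.15144.
Amplification A = 1/(1 + 0.15144) = 0.8685.
ΔT = 1.99 × 0.8685 = 1.73 °C.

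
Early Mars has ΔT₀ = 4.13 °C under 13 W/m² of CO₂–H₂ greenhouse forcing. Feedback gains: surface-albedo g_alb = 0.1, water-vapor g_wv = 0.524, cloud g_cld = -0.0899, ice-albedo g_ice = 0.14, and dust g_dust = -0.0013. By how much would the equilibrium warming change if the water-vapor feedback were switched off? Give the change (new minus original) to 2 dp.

-7.77 °C

Original: g = 0.6728, ΔT = 4.13/(1−0.6728) = 12.6222 °C.
Without water-vapor: g' = 0.1488, ΔT' = 4.13/(1−0.1488) = 4.8520 °C.
Change = 4.8520 − 12.6222 = -7.77 °C.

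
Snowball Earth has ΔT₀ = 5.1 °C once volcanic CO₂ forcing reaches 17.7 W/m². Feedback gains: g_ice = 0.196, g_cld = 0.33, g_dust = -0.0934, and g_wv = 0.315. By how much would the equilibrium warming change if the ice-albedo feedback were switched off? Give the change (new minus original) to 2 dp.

Original: g = 0.7476, ΔT = 5.1/(1−0.7476) = 20.2060 °C.
Without ice-albedo: g' = 0.5516, ΔT' = 5.1/(1−0.5516) = 11.3738 °C.
Change = 11.3738 − 20.2060 = -8.83 °C.

-8.83 °C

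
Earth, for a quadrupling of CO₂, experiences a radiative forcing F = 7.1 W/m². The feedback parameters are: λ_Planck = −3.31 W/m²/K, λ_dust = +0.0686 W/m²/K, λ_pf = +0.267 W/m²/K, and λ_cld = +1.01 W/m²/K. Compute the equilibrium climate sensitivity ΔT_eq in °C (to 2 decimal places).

3.61 °C

Net feedback parameter λ = (−3.31) + (+0.0686) + (+0.267) + (+1.01) = -1.9644 W/m²/K.
ΔT = −F/λ = −7.1/(-1.9644) = 3.61 °C.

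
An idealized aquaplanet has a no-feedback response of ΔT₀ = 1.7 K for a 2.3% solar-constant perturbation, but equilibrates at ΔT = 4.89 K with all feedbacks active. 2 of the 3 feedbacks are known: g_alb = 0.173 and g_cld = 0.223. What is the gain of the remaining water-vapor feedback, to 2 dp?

Amplification A = ΔT/ΔT₀ = 4.89/1.7 = 2.876.
Total gain g = 1 − 1/A = 1 − 1/2.876 = 0.6523.
Known gains sum to 0.173 + 0.223 = 0.396.
g_wv = 0.6523 − 0.396 = 0.26.

0.26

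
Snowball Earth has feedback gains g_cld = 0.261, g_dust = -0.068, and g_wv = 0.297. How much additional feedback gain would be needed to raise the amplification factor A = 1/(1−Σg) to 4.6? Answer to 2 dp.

0.29

Current total gain = 0.49.
Target gain for A = 4.6: g* = 1 − 1/4.6 = 0.7826.
Additional gain needed = 0.7826 − 0.49 = 0.29.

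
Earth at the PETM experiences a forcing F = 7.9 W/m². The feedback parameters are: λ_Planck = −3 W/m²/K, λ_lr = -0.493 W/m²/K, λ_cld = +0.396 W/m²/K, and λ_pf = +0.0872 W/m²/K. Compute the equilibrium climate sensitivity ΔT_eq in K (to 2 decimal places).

Net feedback parameter λ = (−3) + (-0.493) + (+0.396) + (+0.0872) = -3.0098 W/m²/K.
ΔT = −F/λ = −7.9/(-3.0098) = 2.62 K.

2.62 K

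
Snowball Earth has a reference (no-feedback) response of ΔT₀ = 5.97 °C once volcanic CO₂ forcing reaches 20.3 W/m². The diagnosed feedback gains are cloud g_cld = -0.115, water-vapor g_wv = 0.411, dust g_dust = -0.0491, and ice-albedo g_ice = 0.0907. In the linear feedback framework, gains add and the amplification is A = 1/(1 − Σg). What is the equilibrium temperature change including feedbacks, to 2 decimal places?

9.01 °C

Total gain g = -0.115 + 0.411 − 0.0491 + 0.0907 = 0.3376.
Amplification A = 1/(1 − 0.3376) = 1.51.
ΔT = 5.97 × 1.51 = 9.01 °C.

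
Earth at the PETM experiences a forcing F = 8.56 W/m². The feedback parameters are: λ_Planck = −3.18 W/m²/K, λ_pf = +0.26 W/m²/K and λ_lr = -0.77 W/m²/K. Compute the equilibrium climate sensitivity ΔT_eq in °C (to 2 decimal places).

2.32 °C

Net feedback parameter λ = (−3.18) + (+0.26) + (-0.77) = -3.69 W/m²/K.
ΔT = −F/λ = −8.56/(-3.69) = 2.32 °C.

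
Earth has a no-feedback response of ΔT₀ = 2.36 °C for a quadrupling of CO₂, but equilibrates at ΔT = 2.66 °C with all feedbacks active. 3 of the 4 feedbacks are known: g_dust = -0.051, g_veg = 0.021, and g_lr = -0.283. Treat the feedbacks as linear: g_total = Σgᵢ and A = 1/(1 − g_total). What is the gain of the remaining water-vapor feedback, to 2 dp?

0.43

Amplification A = ΔT/ΔT₀ = 2.66/2.36 = 1.127.
Total gain g = 1 − 1/A = 1 − 1/1.127 = 0.1127.
Known gains sum to -0.051 + 0.021 − 0.283 = -0.313.
g_wv = 0.1127 + 0.313 = 0.43.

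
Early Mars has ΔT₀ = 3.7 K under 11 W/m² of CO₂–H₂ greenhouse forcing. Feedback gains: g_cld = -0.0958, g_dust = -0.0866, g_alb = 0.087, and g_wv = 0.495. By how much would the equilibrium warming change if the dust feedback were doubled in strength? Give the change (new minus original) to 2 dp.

Original: g = 0.3996, ΔT = 3.7/(1−0.3996) = 6.1626 K.
With doubled dust: g' = 0.313, ΔT' = 3.7/(1−0.313) = 5.3857 K.
Change = 5.3857 − 6.1626 = -0.78 K.

-0.78 K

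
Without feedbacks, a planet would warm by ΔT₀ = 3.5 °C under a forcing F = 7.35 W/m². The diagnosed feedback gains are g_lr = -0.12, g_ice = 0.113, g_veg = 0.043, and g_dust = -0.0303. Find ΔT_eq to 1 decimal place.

3.5 °C

Total gain g = -0.12 + 0.113 + 0.043 − 0.0303 = 0.0057.
Amplification A = 1/(1 − 0.0057) = 1.006.
ΔT = 3.5 × 1.006 = 3.5 °C.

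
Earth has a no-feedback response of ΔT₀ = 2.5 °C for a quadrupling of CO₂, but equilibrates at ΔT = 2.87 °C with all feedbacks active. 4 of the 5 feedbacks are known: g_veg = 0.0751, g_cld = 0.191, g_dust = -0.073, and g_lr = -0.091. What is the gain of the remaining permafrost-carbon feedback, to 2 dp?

Amplification A = ΔT/ΔT₀ = 2.87/2.5 = 1.148.
Total gain g = 1 − 1/A = 1 − 1/1.148 = 0.1289.
Known gains sum to 0.0751 + 0.191 − 0.073 − 0.091 = 0.1021.
g_pf = 0.1289 − 0.1021 = 0.03.

0.03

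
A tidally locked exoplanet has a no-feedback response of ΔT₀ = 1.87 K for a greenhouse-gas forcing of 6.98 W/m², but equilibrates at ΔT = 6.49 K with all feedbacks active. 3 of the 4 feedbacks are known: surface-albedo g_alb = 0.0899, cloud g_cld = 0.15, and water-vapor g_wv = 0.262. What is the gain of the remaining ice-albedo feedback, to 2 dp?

0.21

Amplification A = ΔT/ΔT₀ = 6.49/1.87 = 3.471.
Total gain g = 1 − 1/A = 1 − 1/3.471 = 0.7119.
Known gains sum to 0.0899 + 0.15 + 0.262 = 0.5019.
g_ice = 0.7119 − 0.5019 = 0.21.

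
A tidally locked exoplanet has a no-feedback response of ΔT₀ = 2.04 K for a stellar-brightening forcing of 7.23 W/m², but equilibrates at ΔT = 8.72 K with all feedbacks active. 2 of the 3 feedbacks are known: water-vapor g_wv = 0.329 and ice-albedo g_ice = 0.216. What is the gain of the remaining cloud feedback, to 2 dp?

0.22

Amplification A = ΔT/ΔT₀ = 8.72/2.04 = 4.275.
Total gain g = 1 − 1/A = 1 − 1/4.275 = 0.7661.
Known gains sum to 0.329 + 0.216 = 0.545.
g_cld = 0.7661 − 0.545 = 0.22.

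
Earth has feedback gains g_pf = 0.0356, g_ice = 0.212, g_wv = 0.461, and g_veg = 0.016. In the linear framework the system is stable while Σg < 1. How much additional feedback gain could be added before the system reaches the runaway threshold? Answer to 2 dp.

Current total gain = 0.0356 + 0.212 + 0.461 + 0.016 = 0.7246.
Margin to runaway = 1 − 0.7246 = 0.28.

0.28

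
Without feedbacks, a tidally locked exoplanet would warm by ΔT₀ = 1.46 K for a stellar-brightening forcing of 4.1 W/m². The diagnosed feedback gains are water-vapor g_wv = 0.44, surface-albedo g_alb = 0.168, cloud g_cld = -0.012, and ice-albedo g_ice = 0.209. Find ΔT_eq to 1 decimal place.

Total gain g = 0.44 + 0.168 − 0.012 + 0.209 = 0.805.
Amplification A = 1/(1 − 0.805) = 5.128.
ΔT = 1.46 × 5.128 = 7.5 K.

7.5 K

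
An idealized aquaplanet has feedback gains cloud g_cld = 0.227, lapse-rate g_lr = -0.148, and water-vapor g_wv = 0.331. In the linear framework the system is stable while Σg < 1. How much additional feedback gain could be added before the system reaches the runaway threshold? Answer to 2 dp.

0.59

Current total gain = 0.227 − 0.148 + 0.331 = 0.41.
Margin to runaway = 1 − 0.41 = 0.59.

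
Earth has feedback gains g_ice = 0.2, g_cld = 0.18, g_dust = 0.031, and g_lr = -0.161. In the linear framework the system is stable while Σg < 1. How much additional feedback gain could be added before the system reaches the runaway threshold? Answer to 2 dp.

Current total gain = 0.2 + 0.18 + 0.031 − 0.161 = 0.25.
Margin to runaway = 1 − 0.25 = 0.75.

0.75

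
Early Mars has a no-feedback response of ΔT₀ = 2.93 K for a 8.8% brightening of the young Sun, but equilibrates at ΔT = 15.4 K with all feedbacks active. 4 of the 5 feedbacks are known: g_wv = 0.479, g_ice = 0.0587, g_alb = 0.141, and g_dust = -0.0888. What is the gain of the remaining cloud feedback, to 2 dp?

Amplification A = ΔT/ΔT₀ = 15.4/2.93 = 5.256.
Total gain g = 1 − 1/A = 1 − 1/5.256 = 0.8097.
Known gains sum to 0.479 + 0.0587 + 0.141 − 0.0888 = 0.5899.
g_cld = 0.8097 − 0.5899 = 0.22.

0.22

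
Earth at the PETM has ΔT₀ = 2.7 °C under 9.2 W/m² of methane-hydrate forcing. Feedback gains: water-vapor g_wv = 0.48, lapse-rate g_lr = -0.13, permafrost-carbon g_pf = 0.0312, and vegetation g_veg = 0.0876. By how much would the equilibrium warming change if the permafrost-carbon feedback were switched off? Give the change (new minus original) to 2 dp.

-0.28 °C

Original: g = 0.4688, ΔT = 2.7/(1−0.4688) = 5.0828 °C.
Without permafrost-carbon: g' = 0.4376, ΔT' = 2.7/(1−0.4376) = 4.8009 °C.
Change = 4.8009 − 5.0828 = -0.28 °C.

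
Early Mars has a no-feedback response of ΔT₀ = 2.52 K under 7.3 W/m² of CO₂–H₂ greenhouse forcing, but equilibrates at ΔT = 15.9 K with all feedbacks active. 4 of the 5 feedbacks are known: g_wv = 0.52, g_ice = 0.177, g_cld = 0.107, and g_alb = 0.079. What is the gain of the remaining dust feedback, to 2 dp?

-0.04

Amplification A = ΔT/ΔT₀ = 15.9/2.52 = 6.31.
Total gain g = 1 − 1/A = 1 − 1/6.31 = 0.8415.
Known gains sum to 0.52 + 0.177 + 0.107 + 0.079 = 0.883.
g_dust = 0.8415 − 0.883 = -0.04.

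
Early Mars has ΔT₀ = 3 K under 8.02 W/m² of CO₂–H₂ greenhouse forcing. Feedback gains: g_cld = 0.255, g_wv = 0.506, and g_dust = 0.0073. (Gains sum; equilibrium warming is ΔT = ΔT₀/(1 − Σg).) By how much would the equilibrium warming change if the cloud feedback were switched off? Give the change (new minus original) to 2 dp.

Original: g = 0.7683, ΔT = 3/(1−0.7683) = 12.9478 K.
Without cloud: g' = 0.5133, ΔT' = 3/(1−0.5133) = 6.1640 K.
Change = 6.1640 − 12.9478 = -6.78 K.

-6.78 K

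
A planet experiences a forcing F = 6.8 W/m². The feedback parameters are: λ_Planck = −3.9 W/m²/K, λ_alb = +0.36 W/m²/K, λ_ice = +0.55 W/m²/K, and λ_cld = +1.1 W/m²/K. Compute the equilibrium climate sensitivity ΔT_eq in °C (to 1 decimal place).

Net feedback parameter λ = (−3.9) + (+0.36) + (+0.55) + (+1.1) = -1.89 W/m²/K.
ΔT = −F/λ = −6.8/(-1.89) = 3.6 °C.

3.6 °C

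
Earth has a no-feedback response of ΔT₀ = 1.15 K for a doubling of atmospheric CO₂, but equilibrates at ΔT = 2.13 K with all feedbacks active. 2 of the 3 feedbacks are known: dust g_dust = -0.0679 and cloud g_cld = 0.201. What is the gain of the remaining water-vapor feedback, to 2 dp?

0.33

Amplification A = ΔT/ΔT₀ = 2.13/1.15 = 1.852.
Total gain g = 1 − 1/A = 1 − 1/1.852 = 0.46.
Known gains sum to -0.0679 + 0.201 = 0.1331.
g_wv = 0.46 − 0.1331 = 0.33.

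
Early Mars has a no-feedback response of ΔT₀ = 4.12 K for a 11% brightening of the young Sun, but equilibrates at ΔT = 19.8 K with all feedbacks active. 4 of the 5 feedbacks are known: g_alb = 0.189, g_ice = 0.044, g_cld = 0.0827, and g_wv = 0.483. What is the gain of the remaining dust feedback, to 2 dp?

-0.01

Amplification A = ΔT/ΔT₀ = 19.8/4.12 = 4.806.
Total gain g = 1 − 1/A = 1 − 1/4.806 = 0.7919.
Known gains sum to 0.189 + 0.044 + 0.0827 + 0.483 = 0.7987.
g_dust = 0.7919 − 0.7987 = -0.01.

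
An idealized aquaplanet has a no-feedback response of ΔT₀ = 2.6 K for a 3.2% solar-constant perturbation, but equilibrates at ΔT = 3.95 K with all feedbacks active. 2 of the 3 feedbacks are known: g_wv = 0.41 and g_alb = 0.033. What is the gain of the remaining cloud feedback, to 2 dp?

-0.10

Amplification A = ΔT/ΔT₀ = 3.95/2.6 = 1.519.
Total gain g = 1 − 1/A = 1 − 1/1.519 = 0.3417.
Known gains sum to 0.41 + 0.033 = 0.443.
g_cld = 0.3417 − 0.443 = -0.10.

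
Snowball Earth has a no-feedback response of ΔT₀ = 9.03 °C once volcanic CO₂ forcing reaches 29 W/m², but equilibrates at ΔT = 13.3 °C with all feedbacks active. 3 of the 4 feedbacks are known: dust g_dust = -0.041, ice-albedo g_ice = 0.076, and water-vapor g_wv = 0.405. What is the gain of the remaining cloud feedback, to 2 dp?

-0.12

Amplification A = ΔT/ΔT₀ = 13.3/9.03 = 1.473.
Total gain g = 1 − 1/A = 1 − 1/1.473 = 0.3211.
Known gains sum to -0.041 + 0.076 + 0.405 = 0.44.
g_cld = 0.3211 − 0.44 = -0.12.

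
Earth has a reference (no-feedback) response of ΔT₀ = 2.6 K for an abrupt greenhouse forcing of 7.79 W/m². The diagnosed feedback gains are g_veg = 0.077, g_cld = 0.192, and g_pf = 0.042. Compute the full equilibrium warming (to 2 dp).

Total gain g = 0.077 + 0.192 + 0.042 = 0.311.
Amplification A = 1/(1 − 0.311) = 1.451.
ΔT = 2.6 × 1.451 = 3.77 K.

3.77 K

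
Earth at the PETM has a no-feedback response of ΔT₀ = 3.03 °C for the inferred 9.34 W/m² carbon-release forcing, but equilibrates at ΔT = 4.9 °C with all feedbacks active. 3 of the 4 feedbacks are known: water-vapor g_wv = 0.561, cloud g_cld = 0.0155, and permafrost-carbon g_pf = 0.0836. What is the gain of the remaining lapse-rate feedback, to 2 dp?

Amplification A = ΔT/ΔT₀ = 4.9/3.03 = 1.617.
Total gain g = 1 − 1/A = 1 − 1/1.617 = 0.3816.
Known gains sum to 0.561 + 0.0155 + 0.0836 = 0.6601.
g_lr = 0.3816 − 0.6601 = -0.28.

-0.28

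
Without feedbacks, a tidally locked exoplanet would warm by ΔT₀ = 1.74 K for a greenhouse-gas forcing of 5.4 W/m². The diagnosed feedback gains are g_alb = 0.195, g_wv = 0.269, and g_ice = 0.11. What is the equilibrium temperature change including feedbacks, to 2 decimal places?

Total gain g = 0.195 + 0.269 + 0.11 = 0.574.
Amplification A = 1/(1 − 0.574) = 2.347.
ΔT = 1.74 × 2.347 = 4.08 K.

4.08 K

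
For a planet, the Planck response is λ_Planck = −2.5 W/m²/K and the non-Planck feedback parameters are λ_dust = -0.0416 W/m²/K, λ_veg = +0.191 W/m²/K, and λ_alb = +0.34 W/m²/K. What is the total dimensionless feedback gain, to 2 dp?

Convert to gains: g_dust = -0.0416/2.5 = -0.01664; g_veg = 0.191/2.5 = 0.0764; g_alb = 0.34/2.5 = 0.136.
Total gain g = 0.19576.

0.20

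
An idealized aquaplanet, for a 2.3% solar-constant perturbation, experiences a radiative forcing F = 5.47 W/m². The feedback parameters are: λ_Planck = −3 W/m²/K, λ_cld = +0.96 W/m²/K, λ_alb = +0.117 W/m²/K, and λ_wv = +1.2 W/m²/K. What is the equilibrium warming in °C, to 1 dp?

Net feedback parameter λ = (−3) + (+0.96) + (+0.117) + (+1.2) = -0.723 W/m²/K.
ΔT = −F/λ = −5.47/(-0.723) = 7.6 °C.

7.6 °C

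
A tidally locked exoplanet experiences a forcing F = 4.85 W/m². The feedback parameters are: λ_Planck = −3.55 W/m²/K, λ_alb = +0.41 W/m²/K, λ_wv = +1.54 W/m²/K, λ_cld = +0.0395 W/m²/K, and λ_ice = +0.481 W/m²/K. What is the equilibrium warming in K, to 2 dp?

Net feedback parameter λ = (−3.55) + (+0.41) + (+1.54) + (+0.0395) + (+0.481) = -1.0795 W/m²/K.
ΔT = −F/λ = −4.85/(-1.0795) = 4.49 K.

4.49 K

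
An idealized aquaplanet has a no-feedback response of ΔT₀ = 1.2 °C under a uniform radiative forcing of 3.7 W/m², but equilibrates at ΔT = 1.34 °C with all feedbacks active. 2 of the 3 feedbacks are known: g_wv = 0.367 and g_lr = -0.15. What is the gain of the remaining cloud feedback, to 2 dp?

-0.11

Amplification A = ΔT/ΔT₀ = 1.34/1.2 = 1.117.
Total gain g = 1 − 1/A = 1 − 1/1.117 = 0.1047.
Known gains sum to 0.367 − 0.15 = 0.217.
g_cld = 0.1047 − 0.217 = -0.11.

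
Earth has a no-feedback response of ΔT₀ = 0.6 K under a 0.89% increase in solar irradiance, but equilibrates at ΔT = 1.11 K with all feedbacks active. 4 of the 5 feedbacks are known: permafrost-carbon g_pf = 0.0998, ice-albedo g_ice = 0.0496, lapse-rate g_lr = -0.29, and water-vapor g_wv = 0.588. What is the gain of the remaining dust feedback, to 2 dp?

Amplification A = ΔT/ΔT₀ = 1.11/0.6 = 1.85.
Total gain g = 1 − 1/A = 1 − 1/1.85 = 0.4595.
Known gains sum to 0.0998 + 0.0496 − 0.29 + 0.588 = 0.4474.
g_dust = 0.4595 − 0.4474 = 0.01.

0.01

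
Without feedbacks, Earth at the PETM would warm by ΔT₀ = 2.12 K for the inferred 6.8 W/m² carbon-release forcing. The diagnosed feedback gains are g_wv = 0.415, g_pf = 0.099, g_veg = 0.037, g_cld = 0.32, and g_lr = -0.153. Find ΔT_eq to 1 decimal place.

Total gain g = 0.415 + 0.099 + 0.037 + 0.32 − 0.153 = 0.718.
Amplification A = 1/(1 − 0.718) = 3.546.
ΔT = 2.12 × 3.546 = 7.5 K.

7.5 K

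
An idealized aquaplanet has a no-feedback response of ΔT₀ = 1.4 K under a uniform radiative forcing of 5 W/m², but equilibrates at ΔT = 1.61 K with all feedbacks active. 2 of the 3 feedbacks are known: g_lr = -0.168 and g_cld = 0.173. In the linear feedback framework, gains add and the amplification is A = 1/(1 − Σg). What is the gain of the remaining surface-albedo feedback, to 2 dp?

Amplification A = ΔT/ΔT₀ = 1.61/1.4 = 1.15.
Total gain g = 1 − 1/A = 1 − 1/1.15 = 0.1304.
Known gains sum to -0.168 + 0.173 = 0.005.
g_alb = 0.1304 − 0.005 = 0.13.

0.13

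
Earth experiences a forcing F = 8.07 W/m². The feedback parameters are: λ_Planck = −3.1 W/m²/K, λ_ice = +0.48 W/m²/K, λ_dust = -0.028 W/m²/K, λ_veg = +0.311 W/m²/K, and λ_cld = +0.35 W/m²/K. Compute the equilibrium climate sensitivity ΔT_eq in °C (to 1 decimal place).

4.1 °C

Net feedback parameter λ = (−3.1) + (+0.48) + (-0.028) + (+0.311) + (+0.35) = -1.987 W/m²/K.
ΔT = −F/λ = −8.07/(-1.987) = 4.1 °C.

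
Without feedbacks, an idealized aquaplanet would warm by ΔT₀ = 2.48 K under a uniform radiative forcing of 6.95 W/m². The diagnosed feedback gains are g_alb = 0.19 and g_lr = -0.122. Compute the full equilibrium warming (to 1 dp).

2.7 K

Total gain g = 0.19 − 0.122 = 0.068.
Amplification A = 1/(1 − 0.068) = 1.073.
ΔT = 2.48 × 1.073 = 2.7 K.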